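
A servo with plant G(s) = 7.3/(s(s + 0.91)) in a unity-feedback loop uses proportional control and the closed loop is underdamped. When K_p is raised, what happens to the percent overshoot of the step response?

increase

ζ = 0.91/(2√(7.3K_p)) decreases as K_p grows; lower damping means more overshoot.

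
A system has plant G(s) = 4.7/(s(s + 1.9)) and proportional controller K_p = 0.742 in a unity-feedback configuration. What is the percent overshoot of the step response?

15.6%

The closed-loop denominator s² + 1.9s + 3.487 gives ω_n = √3.487 = 1.867 and ζ = 1.9/(2ω_n) = 0.5087.
%OS = 100·exp(−πζ/√(1−ζ²)) = 100·exp(−π·0.5087/√0.7412) = 15.6%.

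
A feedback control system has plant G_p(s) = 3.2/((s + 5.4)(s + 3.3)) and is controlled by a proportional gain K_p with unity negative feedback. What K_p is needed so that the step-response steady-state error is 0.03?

For a type-0 loop with proportional control, e_ss = 1/(1 + K_p·G_p(0)).
G_p(0) = 0.1796. Require 1/(1 + K_p·0.1796) = 0.03, so 1 + 0.1796·K_p = 33.33.
K_p = (33.33 − 1)/0.1796 = 180.

K_p = 180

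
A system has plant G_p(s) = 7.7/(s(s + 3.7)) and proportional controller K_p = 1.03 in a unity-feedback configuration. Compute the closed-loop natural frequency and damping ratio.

The closed-loop denominator is s(s+3.7) + 1.03·7.7 = s² + 3.7s + 7.931.
Matching s² + 2ζω_n s + ω_n²: ω_n = √7.931 = 2.816 rad/s and 2ζω_n = 3.7, so ζ = 3.7/(2·2.816) = 0.657.

ω_n = 2.82 rad/s, ζ = 0.657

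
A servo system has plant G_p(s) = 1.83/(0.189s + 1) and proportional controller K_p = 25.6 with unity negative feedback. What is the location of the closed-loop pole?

Closed loop: T(s) = K_p·G_p/(1+K_p·G_p) = 46.85/(0.189s + 1 + 46.85), with pole at s = −(1 + 46.85)/0.189 = −253.2.

s = -253.2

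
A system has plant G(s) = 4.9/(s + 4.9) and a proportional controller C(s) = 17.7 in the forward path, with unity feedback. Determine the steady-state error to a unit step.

The loop is type 0. Static position error constant K_pos = C(0)·G(0) = 17.7·1 = 17.7.
Steady-state error to a unit step: e_ss = 1/(1+K_pos) = 1/18.7 = 0.0535.

0.0535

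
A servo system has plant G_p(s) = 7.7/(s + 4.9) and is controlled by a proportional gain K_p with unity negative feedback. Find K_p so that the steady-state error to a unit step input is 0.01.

For a type-0 loop with proportional control, e_ss = 1/(1 + K_p·G_p(0)).
G_p(0) = 1.571. Require 1/(1 + K_p·1.571) = 0.01, so 1 + 1.571·K_p = 100.
K_p = (100 − 1)/1.571 = 63.

K_p = 63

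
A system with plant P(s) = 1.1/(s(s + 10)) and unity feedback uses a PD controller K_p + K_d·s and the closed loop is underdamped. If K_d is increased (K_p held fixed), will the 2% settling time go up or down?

Characteristic equation s² + (10 + 1.1K_d)s + 1.1K_p = 0: raising K_d increases ζω_n = (10+1.1K_d)/2 while the loop stays underdamped, so T_s ≈ 4/(ζω_n) decreases.

decrease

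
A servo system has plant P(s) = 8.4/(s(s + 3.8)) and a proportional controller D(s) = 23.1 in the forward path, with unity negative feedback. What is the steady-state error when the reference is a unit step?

0

The open loop D(s)P(s) has a pole at the origin (type 1), so the static position error constant is infinite and e_ss = 1/(1+∞) = 0.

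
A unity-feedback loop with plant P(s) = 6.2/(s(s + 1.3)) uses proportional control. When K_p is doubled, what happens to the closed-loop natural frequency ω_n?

increase

ω_n = √(6.2·K_p), which grows with K_p.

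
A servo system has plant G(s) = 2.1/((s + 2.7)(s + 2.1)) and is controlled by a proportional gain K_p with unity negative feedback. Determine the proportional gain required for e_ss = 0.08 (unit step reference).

The loop is type 0, so e_ss(step) = 1/(1 + K_pos) with K_pos = K_p·G(0).
G(0) = 0.3704. Require 1/(1 + K_p·0.3704) = 0.08, so 1 + 0.3704·K_p = 12.5.
K_p = (12.5 − 1)/0.3704 = 31.1.

K_p = 31.1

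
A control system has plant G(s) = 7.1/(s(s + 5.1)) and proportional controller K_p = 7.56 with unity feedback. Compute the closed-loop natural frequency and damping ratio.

1 + K_p·G(s) = 0 gives s² + 5.1s + 53.68 = 0.
Matching s² + 2ζω_n s + ω_n²: ω_n = √53.68 = 7.326 rad/s and 2ζω_n = 5.1, so ζ = 5.1/(2·7.326) = 0.348.

ω_n = 7.33 rad/s, ζ = 0.348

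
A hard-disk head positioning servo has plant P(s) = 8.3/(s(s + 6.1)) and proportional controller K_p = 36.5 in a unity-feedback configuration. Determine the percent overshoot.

57.2%

The closed-loop denominator s² + 6.1s + 303 gives ω_n = √303 = 17.41 and ζ = 6.1/(2ω_n) = 0.1752.
%OS = 100·exp(−πζ/√(1−ζ²)) = 100·exp(−π·0.1752/√0.9693) = 57.2%.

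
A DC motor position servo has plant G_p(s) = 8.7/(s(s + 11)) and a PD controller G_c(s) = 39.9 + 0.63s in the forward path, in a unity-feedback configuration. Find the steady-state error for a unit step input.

The open loop G_c(s)G_p(s) has a pole at the origin (type 1), so the static position error constant is infinite and e_ss = 1/(1+∞) = 0.

0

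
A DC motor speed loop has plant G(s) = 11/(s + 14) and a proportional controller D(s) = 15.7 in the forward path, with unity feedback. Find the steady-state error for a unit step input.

0.075

The loop is type 0. Static position error constant K_pos = D(0)·G(0) = 15.7·0.7857 = 12.34.
Steady-state error to a unit step: e_ss = 1/(1+K_pos) = 1/13.34 = 0.075.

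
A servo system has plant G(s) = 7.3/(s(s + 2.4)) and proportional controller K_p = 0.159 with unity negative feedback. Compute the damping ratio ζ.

1 + K_p·G(s) = 0 gives s² + 2.4s + 1.161 = 0.
So ω_n² = 1.161 ⇒ ω_n = 1.077 rad/s, and ζ = 2.4/(2ω_n) = 1.11.

ζ = 1.11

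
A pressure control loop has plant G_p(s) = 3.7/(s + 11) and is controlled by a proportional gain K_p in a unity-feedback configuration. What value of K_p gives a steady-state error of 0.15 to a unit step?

K_p = 16.8

For a type-0 loop with proportional control, e_ss = 1/(1 + K_p·G_p(0)).
G_p(0) = 0.3364. Require 1/(1 + K_p·0.3364) = 0.15, so 1 + 0.3364·K_p = 6.667.
K_p = (6.667 − 1)/0.3364 = 16.8.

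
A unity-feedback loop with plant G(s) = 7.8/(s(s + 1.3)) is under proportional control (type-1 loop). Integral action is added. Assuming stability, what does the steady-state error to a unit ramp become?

The integrator raises the loop to type 2, so K_v → ∞ and e_ss to a ramp is zero.

0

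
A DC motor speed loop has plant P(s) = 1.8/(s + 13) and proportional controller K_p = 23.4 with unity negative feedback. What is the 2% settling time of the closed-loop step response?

T_s ≈ 0.0726 s

Closed-loop transfer function: T(s) = K_p·P(s)/(1 + K_p·P(s)) = 42.12/(s + 13 + 42.12) = 42.12/(s + 55.12).
Time constant τ = 1/55.12 = 0.01814 s, so the 2% settling time is about 4τ = 0.0726 s.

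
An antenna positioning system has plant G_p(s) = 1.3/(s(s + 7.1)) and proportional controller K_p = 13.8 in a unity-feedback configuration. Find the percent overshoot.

0.801%

From 1 + K_pG_p(s) = 0: s² + 7.1s + 17.94 = 0 ⇒ ω_n = 4.236, ζ = 0.8381.
%OS = 100·exp(−πζ/√(1−ζ²)) = 100·exp(−π·0.8381/√0.2975) = 0.801%.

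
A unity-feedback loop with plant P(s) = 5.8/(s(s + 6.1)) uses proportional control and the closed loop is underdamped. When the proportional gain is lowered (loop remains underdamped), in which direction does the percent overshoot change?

ζ = 6.1/(2√(5.8K_p)) rises as K_p falls; higher damping means less overshoot.

decrease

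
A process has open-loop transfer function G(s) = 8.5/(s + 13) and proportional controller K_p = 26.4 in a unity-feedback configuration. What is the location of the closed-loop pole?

Closed-loop transfer function: T(s) = K_p·G(s)/(1 + K_p·G(s)) = 224.4/(s + 13 + 224.4) = 224.4/(s + 237.4).
The closed-loop pole is at s = −237.4.

s = -237.4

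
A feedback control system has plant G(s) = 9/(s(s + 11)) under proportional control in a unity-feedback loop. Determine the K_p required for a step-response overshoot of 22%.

K_p = 17.8

From %OS = 100·exp(−πζ/√(1−ζ²)) = 22%, ζ = −ln(0.22)/√(π²+ln²(0.22)) = 0.4342.
Characteristic equation s² + 11s + 9K_p = 0 gives ζ = 11/(2√(9K_p)).
Setting ζ = 0.4342: √(9K_p) = 11/(2·0.4342) = 12.67, so K_p = 160.5/9 = 17.8.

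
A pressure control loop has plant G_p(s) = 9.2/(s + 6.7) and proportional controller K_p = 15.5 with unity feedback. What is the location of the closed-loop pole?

s = -149.3

Closed-loop transfer function: T(s) = K_p·G_p(s)/(1 + K_p·G_p(s)) = 142.6/(s + 6.7 + 142.6) = 142.6/(s + 149.3).
The closed-loop pole is at s = −149.3.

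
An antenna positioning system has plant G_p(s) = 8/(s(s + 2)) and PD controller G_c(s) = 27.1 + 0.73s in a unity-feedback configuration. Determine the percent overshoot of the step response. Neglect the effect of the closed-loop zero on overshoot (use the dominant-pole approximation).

42%

Forward path: (27.1 + 0.73s)·8/(s(s+2)). The closed-loop characteristic equation is s² + (2 + 8·0.73)s + 8·27.1 = 0.
That is s² + 7.84s + 216.8 = 0, so ω_n = 14.72 rad/s and ζ = 7.84/(2·14.72) = 0.2662.
%OS = 100·exp(−πζ/√(1−ζ²)) = 42%.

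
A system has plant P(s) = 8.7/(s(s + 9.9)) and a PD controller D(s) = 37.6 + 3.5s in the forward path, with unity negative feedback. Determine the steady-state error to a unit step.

The open loop D(s)P(s) has a pole at the origin (type 1), so the static position error constant is infinite and e_ss = 1/(1+∞) = 0.

0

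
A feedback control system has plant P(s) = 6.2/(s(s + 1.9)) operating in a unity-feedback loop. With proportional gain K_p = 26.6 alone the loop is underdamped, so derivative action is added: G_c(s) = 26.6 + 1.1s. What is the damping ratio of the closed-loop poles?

ζ = 0.34

Forward path: (26.6 + 1.1s)·6.2/(s(s+1.9)). The closed-loop characteristic equation is s² + (1.9 + 6.2·1.1)s + 6.2·26.6 = 0.
That is s² + 8.72s + 164.9 = 0, so ω_n = 12.84 rad/s and ζ = 8.72/(2·12.84) = 0.3395.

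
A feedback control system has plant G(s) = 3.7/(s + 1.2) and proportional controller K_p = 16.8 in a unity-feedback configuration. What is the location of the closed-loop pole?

Closed-loop transfer function: T(s) = K_p·G(s)/(1 + K_p·G(s)) = 62.16/(s + 1.2 + 62.16) = 62.16/(s + 63.36).
The closed-loop pole is at s = −63.36.

s = -63.36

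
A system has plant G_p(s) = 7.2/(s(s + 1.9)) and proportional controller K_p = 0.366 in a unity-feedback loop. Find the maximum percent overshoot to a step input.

10.4%

Closed-loop characteristic equation: s² + 1.9s + 2.635 = 0, so ω_n = 1.623 rad/s and ζ = 1.9/(2·1.623) = 0.5852.
%OS = 100·exp(−πζ/√(1−ζ²)) = 100·exp(−π·0.5852/√0.6575) = 10.4%.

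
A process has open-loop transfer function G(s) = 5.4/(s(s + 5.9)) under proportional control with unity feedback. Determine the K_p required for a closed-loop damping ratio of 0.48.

Closed-loop characteristic equation: s² + 5.9s + K_p·5.4 = 0.
So ω_n = √(5.4K_p) and 2ζω_n = 5.9, giving ζ = 5.9/(2√(5.4K_p)).
Setting ζ = 0.48: √(5.4K_p) = 5.9/(2·0.48) = 6.146, so K_p = 37.77/5.4 = 6.99.

K_p = 6.99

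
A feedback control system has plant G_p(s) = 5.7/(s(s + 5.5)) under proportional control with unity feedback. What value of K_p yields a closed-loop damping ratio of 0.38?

K_p = 9.19

Closed-loop characteristic equation: s² + 5.5s + K_p·5.7 = 0.
So ω_n = √(5.7K_p) and 2ζω_n = 5.5, giving ζ = 5.5/(2√(5.7K_p)).
Setting ζ = 0.38: √(5.7K_p) = 5.5/(2·0.38) = 7.237, so K_p = 52.37/5.7 = 9.19.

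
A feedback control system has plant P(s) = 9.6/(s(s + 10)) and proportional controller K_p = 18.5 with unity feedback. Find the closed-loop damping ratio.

1 + K_p·P(s) = 0 gives s² + 10s + 177.6 = 0.
Matching s² + 2ζω_n s + ω_n²: ω_n = √177.6 = 13.33 rad/s and 2ζω_n = 10, so ζ = 10/(2·13.33) = 0.375.

ζ = 0.375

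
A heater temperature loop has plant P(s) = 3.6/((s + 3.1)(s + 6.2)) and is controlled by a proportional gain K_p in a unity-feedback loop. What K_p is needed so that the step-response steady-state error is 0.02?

The loop is type 0, so e_ss(step) = 1/(1 + K_pos) with K_pos = K_p·P(0).
P(0) = 0.1873. Require 1/(1 + K_p·0.1873) = 0.02, so 1 + 0.1873·K_p = 50.
K_p = (50 − 1)/0.1873 = 262.

K_p = 262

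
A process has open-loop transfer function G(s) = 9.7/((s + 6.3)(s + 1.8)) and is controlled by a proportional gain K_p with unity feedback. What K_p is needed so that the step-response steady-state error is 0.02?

K_p = 57.3

For a type-0 loop with proportional control, e_ss = 1/(1 + K_p·G(0)).
G(0) = 0.8554. Require 1/(1 + K_p·0.8554) = 0.02, so 1 + 0.8554·K_p = 50.
K_p = (50 − 1)/0.8554 = 57.3.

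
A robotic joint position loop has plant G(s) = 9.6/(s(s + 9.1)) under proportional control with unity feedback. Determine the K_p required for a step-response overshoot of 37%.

From %OS = 100·exp(−πζ/√(1−ζ²)) = 37%, ζ = −ln(0.37)/√(π²+ln²(0.37)) = 0.3017.
Characteristic equation s² + 9.1s + 9.6K_p = 0 gives ζ = 9.1/(2√(9.6K_p)).
Setting ζ = 0.3017: √(9.6K_p) = 9.1/(2·0.3017) = 15.08, so K_p = 227.4/9.6 = 23.7.

K_p = 23.7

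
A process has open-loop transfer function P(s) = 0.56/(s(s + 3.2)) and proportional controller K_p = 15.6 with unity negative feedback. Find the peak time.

T_p = 1.26 s

From 1 + K_pP(s) = 0: s² + 3.2s + 8.736 = 0 ⇒ ω_n = 2.956, ζ = 0.5413.
Damped frequency ω_d = ω_n√(1−ζ²) = 2.485 rad/s, so peak time T_p = π/ω_d = 1.26 s.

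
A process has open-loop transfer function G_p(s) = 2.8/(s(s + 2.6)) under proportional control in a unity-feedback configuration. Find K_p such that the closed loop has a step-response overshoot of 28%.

K_p = 4.28

From %OS = 100·exp(−πζ/√(1−ζ²)) = 28%, ζ = −ln(0.28)/√(π²+ln²(0.28)) = 0.3755.
Characteristic equation s² + 2.6s + 2.8K_p = 0 gives ζ = 2.6/(2√(2.8K_p)).
Setting ζ = 0.3755: √(2.8K_p) = 2.6/(2·0.3755) = 3.462, so K_p = 11.98/2.8 = 4.28.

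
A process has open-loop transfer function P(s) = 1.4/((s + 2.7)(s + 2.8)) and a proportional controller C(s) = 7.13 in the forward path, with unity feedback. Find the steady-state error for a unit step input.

The loop is type 0. Static position error constant K_pos = C(0)·P(0) = 7.13·0.1852 = 1.32.
Steady-state error to a unit step: e_ss = 1/(1+K_pos) = 1/2.32 = 0.431.

0.431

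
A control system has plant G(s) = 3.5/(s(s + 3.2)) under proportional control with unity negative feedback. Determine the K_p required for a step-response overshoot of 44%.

From %OS = 100·exp(−πζ/√(1−ζ²)) = 44%, ζ = −ln(0.44)/√(π²+ln²(0.44)) = 0.2528.
Characteristic equation s² + 3.2s + 3.5K_p = 0 gives ζ = 3.2/(2√(3.5K_p)).
Setting ζ = 0.2528: √(3.5K_p) = 3.2/(2·0.2528) = 6.328, so K_p = 40.05/3.5 = 11.4.

K_p = 11.4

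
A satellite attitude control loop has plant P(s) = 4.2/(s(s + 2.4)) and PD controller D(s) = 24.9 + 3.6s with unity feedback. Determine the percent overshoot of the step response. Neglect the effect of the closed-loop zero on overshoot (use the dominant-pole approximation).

0.543%

Forward path: (24.9 + 3.6s)·4.2/(s(s+2.4)). The closed-loop characteristic equation is s² + (2.4 + 4.2·3.6)s + 4.2·24.9 = 0.
That is s² + 17.52s + 104.6 = 0, so ω_n = 10.23 rad/s and ζ = 17.52/(2·10.23) = 0.8566.
%OS = 100·exp(−πζ/√(1−ζ²)) = 0.543%.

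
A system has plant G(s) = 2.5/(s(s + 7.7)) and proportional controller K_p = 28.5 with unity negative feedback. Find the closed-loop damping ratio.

1 + K_p·G(s) = 0 gives s² + 7.7s + 71.25 = 0.
So ω_n² = 71.25 ⇒ ω_n = 8.441 rad/s, and ζ = 7.7/(2ω_n) = 0.456.

ζ = 0.456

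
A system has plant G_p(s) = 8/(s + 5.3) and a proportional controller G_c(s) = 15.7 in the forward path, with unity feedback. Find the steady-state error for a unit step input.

0.0405

The loop is type 0. Static position error constant K_pos = G_c(0)·G_p(0) = 15.7·1.509 = 23.7.
Steady-state error to a unit step: e_ss = 1/(1+K_pos) = 1/24.7 = 0.0405.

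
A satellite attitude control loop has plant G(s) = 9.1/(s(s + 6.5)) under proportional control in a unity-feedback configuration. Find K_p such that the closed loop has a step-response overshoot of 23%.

K_p = 6.46

From %OS = 100·exp(−πζ/√(1−ζ²)) = 23%, ζ = −ln(0.23)/√(π²+ln²(0.23)) = 0.4237.
Characteristic equation s² + 6.5s + 9.1K_p = 0 gives ζ = 6.5/(2√(9.1K_p)).
Setting ζ = 0.4237: √(9.1K_p) = 6.5/(2·0.4237) = 7.67, so K_p = 58.83/9.1 = 6.46.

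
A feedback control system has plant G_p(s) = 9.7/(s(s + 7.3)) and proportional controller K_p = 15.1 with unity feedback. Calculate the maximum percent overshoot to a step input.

37%

From 1 + K_pG_p(s) = 0: s² + 7.3s + 146.5 = 0 ⇒ ω_n = 12.1, ζ = 0.3016.
%OS = 100·exp(−πζ/√(1−ζ²)) = 100·exp(−π·0.3016/√0.909) = 37%.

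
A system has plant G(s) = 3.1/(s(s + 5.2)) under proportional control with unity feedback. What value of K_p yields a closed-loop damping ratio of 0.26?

Closed-loop characteristic equation: s² + 5.2s + K_p·3.1 = 0.
So ω_n = √(3.1K_p) and 2ζω_n = 5.2, giving ζ = 5.2/(2√(3.1K_p)).
Setting ζ = 0.26: √(3.1K_p) = 5.2/(2·0.26) = 10, so K_p = 100/3.1 = 32.3.

K_p = 32.3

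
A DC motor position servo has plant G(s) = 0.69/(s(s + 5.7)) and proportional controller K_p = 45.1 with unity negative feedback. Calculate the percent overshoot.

From 1 + K_pG(s) = 0: s² + 5.7s + 31.12 = 0 ⇒ ω_n = 5.578, ζ = 0.5109.
%OS = 100·exp(−πζ/√(1−ζ²)) = 100·exp(−π·0.5109/√0.739) = 15.5%.

15.5%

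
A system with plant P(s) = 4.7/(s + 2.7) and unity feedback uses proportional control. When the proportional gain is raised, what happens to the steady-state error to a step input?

The position error constant K_pos = K_p·P(0) grows with K_p, and e_ss = 1/(1+K_pos) falls.

decrease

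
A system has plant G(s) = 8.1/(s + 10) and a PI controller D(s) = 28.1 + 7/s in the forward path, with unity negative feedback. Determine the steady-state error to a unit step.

0

The open loop D(s)G(s) has a pole at the origin (type 1), so the static position error constant is infinite and e_ss = 1/(1+∞) = 0.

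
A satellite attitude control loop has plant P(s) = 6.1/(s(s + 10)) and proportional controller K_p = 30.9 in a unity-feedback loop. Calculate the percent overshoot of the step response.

29.3%

The closed-loop denominator s² + 10s + 188.5 gives ω_n = √188.5 = 13.73 and ζ = 10/(2ω_n) = 0.3642.
%OS = 100·exp(−πζ/√(1−ζ²)) = 100·exp(−π·0.3642/√0.8674) = 29.3%.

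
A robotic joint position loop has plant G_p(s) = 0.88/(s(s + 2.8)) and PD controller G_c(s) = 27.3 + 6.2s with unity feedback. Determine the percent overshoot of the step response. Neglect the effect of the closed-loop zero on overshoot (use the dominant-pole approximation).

Forward path: (27.3 + 6.2s)·0.88/(s(s+2.8)). The closed-loop characteristic equation is s² + (2.8 + 0.88·6.2)s + 0.88·27.3 = 0.
That is s² + 8.256s + 24.02 = 0, so ω_n = 4.901 rad/s and ζ = 8.256/(2·4.901) = 0.8422.
%OS = 100·exp(−πζ/√(1−ζ²)) = 0.739%.

0.739%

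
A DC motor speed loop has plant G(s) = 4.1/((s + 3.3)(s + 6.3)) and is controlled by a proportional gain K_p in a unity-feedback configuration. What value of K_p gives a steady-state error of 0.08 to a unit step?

K_p = 58.3

For a type-0 loop with proportional control, e_ss = 1/(1 + K_p·G(0)).
G(0) = 0.1972. Require 1/(1 + K_p·0.1972) = 0.08, so 1 + 0.1972·K_p = 12.5.
K_p = (12.5 − 1)/0.1972 = 58.3.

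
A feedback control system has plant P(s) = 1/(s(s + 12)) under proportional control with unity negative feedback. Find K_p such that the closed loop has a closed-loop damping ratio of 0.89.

K_p = 45.4

Closed-loop characteristic equation: s² + 12s + K_p·1 = 0.
So ω_n = √(1K_p) and 2ζω_n = 12, giving ζ = 12/(2√(1K_p)).
Setting ζ = 0.89: √(1K_p) = 12/(2·0.89) = 6.742, so K_p = 45.45/1 = 45.4.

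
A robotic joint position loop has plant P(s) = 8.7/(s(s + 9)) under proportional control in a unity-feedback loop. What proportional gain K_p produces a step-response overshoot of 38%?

From %OS = 100·exp(−πζ/√(1−ζ²)) = 38%, ζ = −ln(0.38)/√(π²+ln²(0.38)) = 0.2943.
Characteristic equation s² + 9s + 8.7K_p = 0 gives ζ = 9/(2√(8.7K_p)).
Setting ζ = 0.2943: √(8.7K_p) = 9/(2·0.2943) = 15.29, so K_p = 233.7/8.7 = 26.9.

K_p = 26.9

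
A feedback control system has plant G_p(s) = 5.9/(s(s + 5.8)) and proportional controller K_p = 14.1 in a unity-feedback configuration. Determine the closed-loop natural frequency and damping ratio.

ω_n = 9.12 rad/s, ζ = 0.318

With unity feedback the closed-loop characteristic equation is s² + 5.8s + 14.1·5.9 = s² + 5.8s + 83.19 = 0.
Matching s² + 2ζω_n s + ω_n²: ω_n = √83.19 = 9.121 rad/s and 2ζω_n = 5.8, so ζ = 5.8/(2·9.121) = 0.318.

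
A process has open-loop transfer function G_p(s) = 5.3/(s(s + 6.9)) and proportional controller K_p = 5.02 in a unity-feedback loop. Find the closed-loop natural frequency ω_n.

ω_n = 5.16 rad/s

The closed-loop denominator is s(s+6.9) + 5.02·5.3 = s² + 6.9s + 26.61.
Matching s² + 2ζω_n s + ω_n²: ω_n = √26.61 = 5.158 rad/s and 2ζω_n = 6.9, so ζ = 6.9/(2·5.158) = 0.669.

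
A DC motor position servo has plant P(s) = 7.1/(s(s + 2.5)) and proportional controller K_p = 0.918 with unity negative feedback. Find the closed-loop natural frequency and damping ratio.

ω_n = 2.55 rad/s, ζ = 0.49

With unity feedback the closed-loop characteristic equation is s² + 2.5s + 0.918·7.1 = s² + 2.5s + 6.518 = 0.
Matching s² + 2ζω_n s + ω_n²: ω_n = √6.518 = 2.553 rad/s and 2ζω_n = 2.5, so ζ = 2.5/(2·2.553) = 0.49.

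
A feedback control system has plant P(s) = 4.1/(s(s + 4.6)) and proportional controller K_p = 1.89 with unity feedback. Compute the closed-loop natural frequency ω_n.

ω_n = 2.78 rad/s

The closed-loop denominator is s(s+4.6) + 1.89·4.1 = s² + 4.6s + 7.749.
So ω_n² = 7.749 ⇒ ω_n = 2.784 rad/s, and ζ = 4.6/(2ω_n) = 0.826.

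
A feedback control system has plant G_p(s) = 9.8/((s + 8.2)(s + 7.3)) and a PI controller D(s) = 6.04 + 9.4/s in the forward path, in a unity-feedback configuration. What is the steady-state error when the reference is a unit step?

0

The open loop D(s)G_p(s) has a pole at the origin (type 1), so the static position error constant is infinite and e_ss = 1/(1+∞) = 0.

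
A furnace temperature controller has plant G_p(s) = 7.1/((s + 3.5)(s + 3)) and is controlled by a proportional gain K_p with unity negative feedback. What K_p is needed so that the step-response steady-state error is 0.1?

The loop is type 0, so e_ss(step) = 1/(1 + K_pos) with K_pos = K_p·G_p(0).
G_p(0) = 0.6762. Require 1/(1 + K_p·0.6762) = 0.1, so 1 + 0.6762·K_p = 10.
K_p = (10 − 1)/0.6762 = 13.3.

K_p = 13.3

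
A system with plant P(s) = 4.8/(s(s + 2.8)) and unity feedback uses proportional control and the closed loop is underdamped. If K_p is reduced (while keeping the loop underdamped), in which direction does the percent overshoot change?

ζ = 2.8/(2√(4.8K_p)) rises as K_p falls; higher damping means less overshoot.

decrease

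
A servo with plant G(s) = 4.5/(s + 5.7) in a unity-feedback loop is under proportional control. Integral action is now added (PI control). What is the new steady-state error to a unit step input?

0

The integrator makes K_pos = lim_{s→0} C(s)G(s) infinite, so e_ss = 1/(1+K_pos) = 0.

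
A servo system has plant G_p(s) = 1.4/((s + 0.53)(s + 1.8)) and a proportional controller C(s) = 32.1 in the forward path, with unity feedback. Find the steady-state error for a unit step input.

0.0208

The loop is type 0. Static position error constant K_pos = C(0)·G_p(0) = 32.1·1.468 = 47.11.
Steady-state error to a unit step: e_ss = 1/(1+K_pos) = 1/48.11 = 0.0208.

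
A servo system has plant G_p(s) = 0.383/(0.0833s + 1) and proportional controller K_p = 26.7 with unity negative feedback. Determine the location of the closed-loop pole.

Closed loop: T(s) = K_p·G_p/(1+K_p·G_p) = 10.23/(0.0833s + 1 + 10.23), with pole at s = −(1 + 10.23)/0.0833 = −134.8.

s = -134.8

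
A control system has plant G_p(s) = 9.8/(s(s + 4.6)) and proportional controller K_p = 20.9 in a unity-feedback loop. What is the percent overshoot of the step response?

The closed-loop denominator s² + 4.6s + 204.8 gives ω_n = √204.8 = 14.31 and ζ = 4.6/(2ω_n) = 0.1607.
%OS = 100·exp(−πζ/√(1−ζ²)) = 100·exp(−π·0.1607/√0.9742) = 60%.

60%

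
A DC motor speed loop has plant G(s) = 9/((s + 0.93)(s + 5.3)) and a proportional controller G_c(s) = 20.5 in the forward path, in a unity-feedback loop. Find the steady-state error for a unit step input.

The loop is type 0. Static position error constant K_pos = G_c(0)·G(0) = 20.5·1.826 = 37.43.
Steady-state error to a unit step: e_ss = 1/(1+K_pos) = 1/38.43 = 0.026.

0.026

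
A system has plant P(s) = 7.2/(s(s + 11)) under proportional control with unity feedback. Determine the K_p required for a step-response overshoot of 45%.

K_p = 69.2

From %OS = 100·exp(−πζ/√(1−ζ²)) = 45%, ζ = −ln(0.45)/√(π²+ln²(0.45)) = 0.2463.
Characteristic equation s² + 11s + 7.2K_p = 0 gives ζ = 11/(2√(7.2K_p)).
Setting ζ = 0.2463: √(7.2K_p) = 11/(2·0.2463) = 22.33, so K_p = 498.5/7.2 = 69.2.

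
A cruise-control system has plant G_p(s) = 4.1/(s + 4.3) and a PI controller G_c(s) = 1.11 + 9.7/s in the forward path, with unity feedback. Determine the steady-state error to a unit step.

The open loop G_c(s)G_p(s) has a pole at the origin (type 1), so the static position error constant is infinite and e_ss = 1/(1+∞) = 0.

0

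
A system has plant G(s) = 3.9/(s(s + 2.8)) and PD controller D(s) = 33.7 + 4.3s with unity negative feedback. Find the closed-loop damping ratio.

Forward path: (33.7 + 4.3s)·3.9/(s(s+2.8)). The closed-loop characteristic equation is s² + (2.8 + 3.9·4.3)s + 3.9·33.7 = 0.
That is s² + 19.57s + 131.4 = 0, so ω_n = 11.46 rad/s and ζ = 19.57/(2·11.46) = 0.8535.

ζ = 0.854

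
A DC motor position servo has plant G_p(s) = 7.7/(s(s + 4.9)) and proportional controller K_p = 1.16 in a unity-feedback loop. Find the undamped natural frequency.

ω_n = 2.99 rad/s

The closed-loop denominator is s(s+4.9) + 1.16·7.7 = s² + 4.9s + 8.932.
Matching s² + 2ζω_n s + ω_n²: ω_n = √8.932 = 2.989 rad/s and 2ζω_n = 4.9, so ζ = 4.9/(2·2.989) = 0.82.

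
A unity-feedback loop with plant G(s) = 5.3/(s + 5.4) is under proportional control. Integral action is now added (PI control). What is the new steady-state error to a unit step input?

0

The integrator makes K_pos = lim_{s→0} C(s)G(s) infinite, so e_ss = 1/(1+K_pos) = 0.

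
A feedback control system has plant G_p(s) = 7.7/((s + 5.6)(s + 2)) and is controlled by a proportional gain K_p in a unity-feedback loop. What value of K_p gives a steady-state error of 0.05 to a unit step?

K_p = 27.6

Steady-state error for a unit step on this type-0 loop is 1/(1 + K_p·G_p(0)).
G_p(0) = 0.6875. Require 1/(1 + K_p·0.6875) = 0.05, so 1 + 0.6875·K_p = 20.
K_p = (20 − 1)/0.6875 = 27.6.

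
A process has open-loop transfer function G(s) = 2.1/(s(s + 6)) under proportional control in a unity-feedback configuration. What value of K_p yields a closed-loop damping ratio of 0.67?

Closed-loop characteristic equation: s² + 6s + K_p·2.1 = 0.
So ω_n = √(2.1K_p) and 2ζω_n = 6, giving ζ = 6/(2√(2.1K_p)).
Setting ζ = 0.67: √(2.1K_p) = 6/(2·0.67) = 4.478, so K_p = 20.05/2.1 = 9.55.

K_p = 9.55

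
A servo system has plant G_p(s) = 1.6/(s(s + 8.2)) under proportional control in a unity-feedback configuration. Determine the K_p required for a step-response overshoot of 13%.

K_p = 35.4

From %OS = 100·exp(−πζ/√(1−ζ²)) = 13%, ζ = −ln(0.13)/√(π²+ln²(0.13)) = 0.5446.
Characteristic equation s² + 8.2s + 1.6K_p = 0 gives ζ = 8.2/(2√(1.6K_p)).
Setting ζ = 0.5446: √(1.6K_p) = 8.2/(2·0.5446) = 7.528, so K_p = 56.67/1.6 = 35.4.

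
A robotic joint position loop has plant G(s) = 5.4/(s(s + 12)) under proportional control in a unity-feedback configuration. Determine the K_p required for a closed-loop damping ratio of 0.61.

K_p = 17.9

Closed-loop characteristic equation: s² + 12s + K_p·5.4 = 0.
So ω_n = √(5.4K_p) and 2ζω_n = 12, giving ζ = 12/(2√(5.4K_p)).
Setting ζ = 0.61: √(5.4K_p) = 12/(2·0.61) = 9.836, so K_p = 96.75/5.4 = 17.9.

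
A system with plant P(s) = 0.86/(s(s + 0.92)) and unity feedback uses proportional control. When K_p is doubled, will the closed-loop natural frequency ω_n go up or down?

ω_n = √(0.86·K_p), which grows with K_p.

increase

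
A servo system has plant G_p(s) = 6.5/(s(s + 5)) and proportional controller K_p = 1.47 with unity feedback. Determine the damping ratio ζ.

1 + K_p·G_p(s) = 0 gives s² + 5s + 9.555 = 0.
Matching s² + 2ζω_n s + ω_n²: ω_n = √9.555 = 3.091 rad/s and 2ζω_n = 5, so ζ = 5/(2·3.091) = 0.809.

ζ = 0.809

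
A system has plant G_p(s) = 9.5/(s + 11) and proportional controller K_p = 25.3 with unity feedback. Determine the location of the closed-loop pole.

Closed-loop transfer function: T(s) = K_p·G_p(s)/(1 + K_p·G_p(s)) = 240.3/(s + 11 + 240.3) = 240.3/(s + 251.3).
The closed-loop pole is at s = −251.3.

s = -251.3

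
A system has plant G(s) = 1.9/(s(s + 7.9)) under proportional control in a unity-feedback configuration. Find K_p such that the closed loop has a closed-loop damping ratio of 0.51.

K_p = 31.6

Closed-loop characteristic equation: s² + 7.9s + K_p·1.9 = 0.
So ω_n = √(1.9K_p) and 2ζω_n = 7.9, giving ζ = 7.9/(2√(1.9K_p)).
Setting ζ = 0.51: √(1.9K_p) = 7.9/(2·0.51) = 7.745, so K_p = 59.99/1.9 = 31.6.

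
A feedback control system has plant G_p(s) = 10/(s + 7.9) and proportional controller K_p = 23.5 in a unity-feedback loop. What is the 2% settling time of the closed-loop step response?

T_s ≈ 0.0165 s

Closed-loop transfer function: T(s) = K_p·G_p(s)/(1 + K_p·G_p(s)) = 235/(s + 7.9 + 235) = 235/(s + 242.9).
Time constant τ = 1/242.9 = 0.004117 s, so the 2% settling time is about 4τ = 0.0165 s.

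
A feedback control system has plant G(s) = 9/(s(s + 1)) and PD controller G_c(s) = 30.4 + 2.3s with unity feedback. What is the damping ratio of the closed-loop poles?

ζ = 0.656

Forward path: (30.4 + 2.3s)·9/(s(s+1)). The closed-loop characteristic equation is s² + (1 + 9·2.3)s + 9·30.4 = 0.
That is s² + 21.7s + 273.6 = 0, so ω_n = 16.54 rad/s and ζ = 21.7/(2·16.54) = 0.656.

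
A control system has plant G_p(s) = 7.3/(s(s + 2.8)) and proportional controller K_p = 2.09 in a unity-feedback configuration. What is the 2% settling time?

T_s ≈ 2.86 s

Closed-loop characteristic equation: s² + 2.8s + 15.26 = 0, so ω_n = 3.906 rad/s and ζ = 2.8/(2·3.906) = 0.3584.
2% settling time T_s ≈ 4/(ζω_n) = 4/1.4 = 2.86 s.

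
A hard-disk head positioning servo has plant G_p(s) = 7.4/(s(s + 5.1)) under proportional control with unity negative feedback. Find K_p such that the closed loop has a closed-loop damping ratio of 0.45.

K_p = 4.34

Closed-loop characteristic equation: s² + 5.1s + K_p·7.4 = 0.
So ω_n = √(7.4K_p) and 2ζω_n = 5.1, giving ζ = 5.1/(2√(7.4K_p)).
Setting ζ = 0.45: √(7.4K_p) = 5.1/(2·0.45) = 5.667, so K_p = 32.11/7.4 = 4.34.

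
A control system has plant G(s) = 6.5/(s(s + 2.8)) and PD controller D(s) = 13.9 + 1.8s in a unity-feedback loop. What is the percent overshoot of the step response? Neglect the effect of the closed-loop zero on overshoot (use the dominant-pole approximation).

Forward path: (13.9 + 1.8s)·6.5/(s(s+2.8)). The closed-loop characteristic equation is s² + (2.8 + 6.5·1.8)s + 6.5·13.9 = 0.
That is s² + 14.5s + 90.35 = 0, so ω_n = 9.505 rad/s and ζ = 14.5/(2·9.505) = 0.7627.
%OS = 100·exp(−πζ/√(1−ζ²)) = 2.46%.

2.46%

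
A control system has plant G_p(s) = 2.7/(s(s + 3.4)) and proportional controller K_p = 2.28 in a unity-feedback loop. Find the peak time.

From 1 + K_pG_p(s) = 0: s² + 3.4s + 6.156 = 0 ⇒ ω_n = 2.481, ζ = 0.6852.
Damped frequency ω_d = ω_n√(1−ζ²) = 1.807 rad/s, so peak time T_p = π/ω_d = 1.74 s.

T_p = 1.74 s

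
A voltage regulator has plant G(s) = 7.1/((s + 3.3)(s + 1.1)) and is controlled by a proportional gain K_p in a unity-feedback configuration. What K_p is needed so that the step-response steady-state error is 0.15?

Steady-state error for a unit step on this type-0 loop is 1/(1 + K_p·G(0)).
G(0) = 1.956. Require 1/(1 + K_p·1.956) = 0.15, so 1 + 1.956·K_p = 6.667.
K_p = (6.667 − 1)/1.956 = 2.9.

K_p = 2.9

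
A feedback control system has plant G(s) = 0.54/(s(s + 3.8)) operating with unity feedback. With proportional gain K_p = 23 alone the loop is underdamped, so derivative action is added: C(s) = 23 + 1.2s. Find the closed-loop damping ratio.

Forward path: (23 + 1.2s)·0.54/(s(s+3.8)). The closed-loop characteristic equation is s² + (3.8 + 0.54·1.2)s + 0.54·23 = 0.
That is s² + 4.448s + 12.42 = 0, so ω_n = 3.524 rad/s and ζ = 4.448/(2·3.524) = 0.6311.

ζ = 0.631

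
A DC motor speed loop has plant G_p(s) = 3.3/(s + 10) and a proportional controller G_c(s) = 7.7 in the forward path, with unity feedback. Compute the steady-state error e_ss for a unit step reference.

0.282

The loop is type 0. Static position error constant K_pos = G_c(0)·G_p(0) = 7.7·0.33 = 2.541.
Steady-state error to a unit step: e_ss = 1/(1+K_pos) = 1/3.541 = 0.282.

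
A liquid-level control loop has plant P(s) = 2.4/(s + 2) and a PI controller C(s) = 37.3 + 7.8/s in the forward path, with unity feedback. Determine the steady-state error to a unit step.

0

The open loop C(s)P(s) has a pole at the origin (type 1), so the static position error constant is infinite and e_ss = 1/(1+∞) = 0.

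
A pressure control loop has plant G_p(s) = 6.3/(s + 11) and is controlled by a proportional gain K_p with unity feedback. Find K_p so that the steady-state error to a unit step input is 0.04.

For a type-0 loop with proportional control, e_ss = 1/(1 + K_p·G_p(0)).
G_p(0) = 0.5727. Require 1/(1 + K_p·0.5727) = 0.04, so 1 + 0.5727·K_p = 25.
K_p = (25 − 1)/0.5727 = 41.9.

K_p = 41.9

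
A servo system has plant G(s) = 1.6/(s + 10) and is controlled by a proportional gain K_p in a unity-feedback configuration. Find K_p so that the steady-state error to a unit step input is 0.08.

K_p = 71.9

For a type-0 loop with proportional control, e_ss = 1/(1 + K_p·G(0)).
G(0) = 0.16. Require 1/(1 + K_p·0.16) = 0.08, so 1 + 0.16·K_p = 12.5.
K_p = (12.5 − 1)/0.16 = 71.9.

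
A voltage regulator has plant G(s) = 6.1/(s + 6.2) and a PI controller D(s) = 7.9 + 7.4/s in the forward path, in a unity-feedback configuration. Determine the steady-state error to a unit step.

The open loop D(s)G(s) has a pole at the origin (type 1), so the static position error constant is infinite and e_ss = 1/(1+∞) = 0.

0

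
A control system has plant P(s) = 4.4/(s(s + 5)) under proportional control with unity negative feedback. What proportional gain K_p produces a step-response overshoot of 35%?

K_p = 14.1

From %OS = 100·exp(−πζ/√(1−ζ²)) = 35%, ζ = −ln(0.35)/√(π²+ln²(0.35)) = 0.3169.
Characteristic equation s² + 5s + 4.4K_p = 0 gives ζ = 5/(2√(4.4K_p)).
Setting ζ = 0.3169: √(4.4K_p) = 5/(2·0.3169) = 7.888, so K_p = 62.22/4.4 = 14.1.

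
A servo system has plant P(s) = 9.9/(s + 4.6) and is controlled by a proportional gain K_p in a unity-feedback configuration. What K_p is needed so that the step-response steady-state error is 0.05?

For a type-0 loop with proportional control, e_ss = 1/(1 + K_p·P(0)).
P(0) = 2.152. Require 1/(1 + K_p·2.152) = 0.05, so 1 + 2.152·K_p = 20.
K_p = (20 − 1)/2.152 = 8.83.

K_p = 8.83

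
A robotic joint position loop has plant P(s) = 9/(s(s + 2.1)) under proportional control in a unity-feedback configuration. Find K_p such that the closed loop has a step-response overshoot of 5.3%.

From %OS = 100·exp(−πζ/√(1−ζ²)) = 5.3%, ζ = −ln(0.053)/√(π²+ln²(0.053)) = 0.683.
Characteristic equation s² + 2.1s + 9K_p = 0 gives ζ = 2.1/(2√(9K_p)).
Setting ζ = 0.683: √(9K_p) = 2.1/(2·0.683) = 1.537, so K_p = 2.364/9 = 0.263.

K_p = 0.263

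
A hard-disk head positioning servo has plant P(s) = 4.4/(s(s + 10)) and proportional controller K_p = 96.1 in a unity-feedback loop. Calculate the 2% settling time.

T_s ≈ 0.8 s

From 1 + K_pP(s) = 0: s² + 10s + 422.8 = 0 ⇒ ω_n = 20.56, ζ = 0.2432.
2% settling time T_s ≈ 4/(ζω_n) = 4/5 = 0.8 s.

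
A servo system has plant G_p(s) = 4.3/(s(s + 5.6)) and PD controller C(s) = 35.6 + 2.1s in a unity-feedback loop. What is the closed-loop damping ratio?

Forward path: (35.6 + 2.1s)·4.3/(s(s+5.6)). The closed-loop characteristic equation is s² + (5.6 + 4.3·2.1)s + 4.3·35.6 = 0.
That is s² + 14.63s + 153.1 = 0, so ω_n = 12.37 rad/s and ζ = 14.63/(2·12.37) = 0.5912.

ζ = 0.591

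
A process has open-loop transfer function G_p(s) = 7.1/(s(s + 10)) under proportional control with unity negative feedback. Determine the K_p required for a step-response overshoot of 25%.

From %OS = 100·exp(−πζ/√(1−ζ²)) = 25%, ζ = −ln(0.25)/√(π²+ln²(0.25)) = 0.4037.
Characteristic equation s² + 10s + 7.1K_p = 0 gives ζ = 10/(2√(7.1K_p)).
Setting ζ = 0.4037: √(7.1K_p) = 10/(2·0.4037) = 12.39, so K_p = 153.4/7.1 = 21.6.

K_p = 21.6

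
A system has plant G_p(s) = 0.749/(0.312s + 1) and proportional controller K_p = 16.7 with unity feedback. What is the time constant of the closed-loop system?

Closed loop: T(s) = K_p·G_p/(1+K_p·G_p) = 12.51/(0.312s + 1 + 12.51), with pole at s = −(1 + 12.51)/0.312 = −43.3.
Closed-loop time constant τ = 1/43.3 = 0.0231 s.

τ = 0.0231 s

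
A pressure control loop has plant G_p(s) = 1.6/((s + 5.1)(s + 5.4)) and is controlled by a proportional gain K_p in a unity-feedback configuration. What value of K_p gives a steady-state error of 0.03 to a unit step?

Steady-state error for a unit step on this type-0 loop is 1/(1 + K_p·G_p(0)).
G_p(0) = 0.0581. Require 1/(1 + K_p·0.0581) = 0.03, so 1 + 0.0581·K_p = 33.33.
K_p = (33.33 − 1)/0.0581 = 557.

K_p = 557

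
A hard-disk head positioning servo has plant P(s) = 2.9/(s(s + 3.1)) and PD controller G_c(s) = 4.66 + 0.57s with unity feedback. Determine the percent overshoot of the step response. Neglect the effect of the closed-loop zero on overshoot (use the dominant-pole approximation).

6.98%

Forward path: (4.66 + 0.57s)·2.9/(s(s+3.1)). The closed-loop characteristic equation is s² + (3.1 + 2.9·0.57)s + 2.9·4.66 = 0.
That is s² + 4.753s + 13.51 = 0, so ω_n = 3.676 rad/s and ζ = 4.753/(2·3.676) = 0.6465.
%OS = 100·exp(−πζ/√(1−ζ²)) = 6.98%.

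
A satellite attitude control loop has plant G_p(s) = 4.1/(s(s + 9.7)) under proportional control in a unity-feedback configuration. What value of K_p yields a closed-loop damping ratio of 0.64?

K_p = 14

Closed-loop characteristic equation: s² + 9.7s + K_p·4.1 = 0.
So ω_n = √(4.1K_p) and 2ζω_n = 9.7, giving ζ = 9.7/(2√(4.1K_p)).
Setting ζ = 0.64: √(4.1K_p) = 9.7/(2·0.64) = 7.578, so K_p = 57.43/4.1 = 14.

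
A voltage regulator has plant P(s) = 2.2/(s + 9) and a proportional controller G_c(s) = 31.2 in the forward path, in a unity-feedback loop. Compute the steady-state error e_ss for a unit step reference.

0.116

The loop is type 0. Static position error constant K_pos = G_c(0)·P(0) = 31.2·0.2444 = 7.627.
Steady-state error to a unit step: e_ss = 1/(1+K_pos) = 1/8.627 = 0.116.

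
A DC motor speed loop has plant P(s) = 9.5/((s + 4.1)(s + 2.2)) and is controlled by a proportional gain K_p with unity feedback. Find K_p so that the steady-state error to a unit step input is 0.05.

K_p = 18

The loop is type 0, so e_ss(step) = 1/(1 + K_pos) with K_pos = K_p·P(0).
P(0) = 1.053. Require 1/(1 + K_p·1.053) = 0.05, so 1 + 1.053·K_p = 20.
K_p = (20 − 1)/1.053 = 18.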